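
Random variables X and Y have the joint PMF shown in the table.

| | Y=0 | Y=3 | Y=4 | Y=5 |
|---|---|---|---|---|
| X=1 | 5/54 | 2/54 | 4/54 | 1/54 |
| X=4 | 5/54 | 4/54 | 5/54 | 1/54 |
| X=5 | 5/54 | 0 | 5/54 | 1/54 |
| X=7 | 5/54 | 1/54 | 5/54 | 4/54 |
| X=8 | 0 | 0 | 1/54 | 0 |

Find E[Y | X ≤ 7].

132/53

P(X ≤ 7) = 53/54.
Summing Y·P(X=x,Y=y) over the conditioning event gives 22/9.
E[Y | X ≤ 7] = (22/9) / (53/54) = 132/53.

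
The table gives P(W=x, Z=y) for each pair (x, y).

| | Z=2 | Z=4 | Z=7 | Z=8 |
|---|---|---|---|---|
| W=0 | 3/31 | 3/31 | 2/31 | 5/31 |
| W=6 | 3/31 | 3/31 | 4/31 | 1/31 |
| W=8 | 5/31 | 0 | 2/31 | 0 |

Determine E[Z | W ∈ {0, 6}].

P(W ∈ {0, 6}) = 24/31.
Σ Z·P over the event = 2·(3/31) + 4·(3/31) + 7·(2/31) + 8·(5/31) + 2·(3/31) + 4·(3/31) + 7·(4/31) + 8·(1/31) = 126/31.
E[Z | W ∈ {0, 6}] = (126/31) / (24/31) = 21/4.

21/4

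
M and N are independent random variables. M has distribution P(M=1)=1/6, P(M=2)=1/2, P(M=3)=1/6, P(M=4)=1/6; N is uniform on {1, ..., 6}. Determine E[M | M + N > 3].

76/31

P(M + N > 3) = 31/36.
Summing M·P(x,y) over outcomes with M + N > 3 gives 19/9.
E[M | M + N > 3] = (19/9) / (31/36) = 76/31.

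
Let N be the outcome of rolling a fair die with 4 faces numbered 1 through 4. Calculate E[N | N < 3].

Given N < 3, N is equally likely to be any of {1, 2}.
E[N | N < 3] = (1 + 2) / 2 = 3/2.

3/2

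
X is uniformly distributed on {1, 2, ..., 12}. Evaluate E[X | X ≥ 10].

Given X ≥ 10, X is equally likely to be any of {10, 11, 12}.
E[X | X ≥ 10] = (10 + 11 + 12) / 3 = 11.

11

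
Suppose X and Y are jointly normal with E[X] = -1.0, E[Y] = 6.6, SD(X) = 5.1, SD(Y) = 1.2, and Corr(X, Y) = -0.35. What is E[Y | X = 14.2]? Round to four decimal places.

The regression of Y on X has slope ρ·σ_Y/σ_X and passes through (μ_X, μ_Y).
E[Y | X=14.2] = 6.6 + (-0.35)·(1.2/5.1)·(14.2 − (-1.0)) = 6.6 + (-0.082353)·(15.2) = 5.3482.

5.3482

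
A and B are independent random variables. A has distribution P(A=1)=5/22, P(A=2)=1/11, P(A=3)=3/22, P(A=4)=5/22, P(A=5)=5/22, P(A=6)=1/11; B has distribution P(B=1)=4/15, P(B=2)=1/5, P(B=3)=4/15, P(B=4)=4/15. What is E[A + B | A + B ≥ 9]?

83/9

P(A + B ≥ 9) = 6/55.
Summing (A+B)·P(x,y) over outcomes with A + B ≥ 9 gives 166/165.
E[A + B | A + B ≥ 9] = (166/165) / (6/55) = 83/9.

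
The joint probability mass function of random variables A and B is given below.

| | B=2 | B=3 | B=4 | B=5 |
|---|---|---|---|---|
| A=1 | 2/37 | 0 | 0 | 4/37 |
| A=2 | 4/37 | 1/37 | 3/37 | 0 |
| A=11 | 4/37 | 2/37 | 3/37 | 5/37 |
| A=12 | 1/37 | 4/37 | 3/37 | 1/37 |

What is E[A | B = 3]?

72/7

P(B = 3) = 7/37.
Σ A·P over the event = 2·(1/37) + 11·(2/37) + 12·(4/37) = 72/37.
E[A | B = 3] = (72/37) / (7/37) = 72/7.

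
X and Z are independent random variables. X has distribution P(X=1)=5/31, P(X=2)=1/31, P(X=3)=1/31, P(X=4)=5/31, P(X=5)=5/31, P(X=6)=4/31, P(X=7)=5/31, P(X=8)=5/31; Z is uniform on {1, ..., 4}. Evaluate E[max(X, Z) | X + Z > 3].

P(X + Z > 3) = 113/124.
Summing max(X,Z)·P(x,y) over outcomes with X + Z > 3 gives 633/124.
E[max(X, Z) | X + Z > 3] = (633/124) / (113/124) = 633/113.

633/113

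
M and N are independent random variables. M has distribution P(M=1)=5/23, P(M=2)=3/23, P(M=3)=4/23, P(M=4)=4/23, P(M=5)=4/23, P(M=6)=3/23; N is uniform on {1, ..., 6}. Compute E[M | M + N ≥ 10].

P(M + N ≥ 10) = 7/46.
Summing M·P(x,y) over outcomes with M + N ≥ 10 gives 55/69.
E[M | M + N ≥ 10] = (55/69) / (7/46) = 110/21.

110/21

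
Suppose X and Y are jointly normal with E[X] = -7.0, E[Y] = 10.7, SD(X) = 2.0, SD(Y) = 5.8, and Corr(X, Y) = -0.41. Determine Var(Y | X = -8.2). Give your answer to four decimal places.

Var(Y | X=x) = (1 − ρ²)·σ_Y².
Var(Y | X=-8.2) = (5.8)²·(1 − (-0.41)²) = 33.64·0.8319 = 27.9851.

27.9851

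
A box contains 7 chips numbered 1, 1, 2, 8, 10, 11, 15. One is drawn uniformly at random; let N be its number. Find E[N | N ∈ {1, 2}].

P(N ∈ {1, 2}) = 3/7.
Σ over the event: 1·2/7 + 2·1/7 = 4/7.
E[N | N ∈ {1, 2}] = (4/7) / (3/7) = 4/3.

4/3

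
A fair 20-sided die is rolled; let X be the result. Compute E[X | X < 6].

Given X < 6, X is equally likely to be any of {1, 2, 3, 4, 5}.
E[X | X < 6] = (1 + 2 + 3 + 4 + 5) / 5 = 3.

3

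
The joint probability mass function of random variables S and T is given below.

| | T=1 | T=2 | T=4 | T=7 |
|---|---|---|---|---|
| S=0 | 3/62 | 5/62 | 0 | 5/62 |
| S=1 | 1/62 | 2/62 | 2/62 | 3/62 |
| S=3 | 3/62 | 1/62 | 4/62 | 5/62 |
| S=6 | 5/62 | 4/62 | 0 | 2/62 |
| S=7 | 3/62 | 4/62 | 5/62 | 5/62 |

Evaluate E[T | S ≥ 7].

66/17

P(S ≥ 7) = 17/62.
Σ T·P over the event = 1·(3/62) + 2·(4/62) + 4·(5/62) + 7·(5/62) = 33/31.
E[T | S ≥ 7] = (33/31) / (17/62) = 66/17.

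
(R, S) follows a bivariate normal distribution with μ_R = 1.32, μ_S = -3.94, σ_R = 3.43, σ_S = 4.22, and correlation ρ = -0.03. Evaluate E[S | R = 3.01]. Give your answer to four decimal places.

-4.0024

E[S | R=x] = μ_S + ρ(σ_S/σ_R)(x − μ_R) for jointly normal variables.
E[S | R=3.01] = -3.94 + (-0.03)·(4.22/3.43)·(3.01 − (1.32)) = -3.94 + (-0.03691)·(1.69) = -4.0024.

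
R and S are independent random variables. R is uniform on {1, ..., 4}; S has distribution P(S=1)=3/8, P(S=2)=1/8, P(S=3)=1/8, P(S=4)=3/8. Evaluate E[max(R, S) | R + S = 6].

P(R + S = 6) = 5/32.
Summing max(R,S)·P(x,y) over outcomes with R + S = 6 gives 19/32.
E[max(R, S) | R + S = 6] = (19/32) / (5/32) = 19/5.

19/5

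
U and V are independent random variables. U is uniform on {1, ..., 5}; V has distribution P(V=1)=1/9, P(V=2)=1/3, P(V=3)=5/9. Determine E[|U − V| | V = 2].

7/5

P(V = 2) = 1/3.
Summing |U−V|·P(x,y) over outcomes with V = 2 gives 7/15.
E[|U − V| | V = 2] = (7/15) / (1/3) = 7/5.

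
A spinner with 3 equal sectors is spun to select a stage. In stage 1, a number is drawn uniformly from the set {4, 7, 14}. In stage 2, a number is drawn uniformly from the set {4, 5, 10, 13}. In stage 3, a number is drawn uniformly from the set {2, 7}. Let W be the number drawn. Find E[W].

125/18

E[W | stage 1] = (4+7+14)/3 = 25/3.
E[W | stage 2] = (4+5+10+13)/4 = 8.
E[W | stage 3] = (2+7)/2 = 9/2.
By the law of total expectation,
E[W] = (1/3)·(25/3) + (1/3)·(8) + (1/3)·(9/2) = 125/18.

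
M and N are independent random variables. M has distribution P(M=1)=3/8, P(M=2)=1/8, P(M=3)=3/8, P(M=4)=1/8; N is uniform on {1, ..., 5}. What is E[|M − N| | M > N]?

8/5

P(M > N) = 1/4.
Summing |M−N|·P(x,y) over outcomes with M > N gives 2/5.
E[|M − N| | M > N] = (2/5) / (1/4) = 8/5.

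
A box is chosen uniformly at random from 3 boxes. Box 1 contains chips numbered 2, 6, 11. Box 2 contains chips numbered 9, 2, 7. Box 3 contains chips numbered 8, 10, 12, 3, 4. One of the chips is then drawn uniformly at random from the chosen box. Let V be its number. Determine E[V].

296/45

E[V | box 1] = (2+6+11)/3 = 19/3.
E[V | box 2] = (9+2+7)/3 = 6.
E[V | box 3] = (8+10+12+3+4)/5 = 37/5.
By the law of total expectation,
E[V] = (1/3)·(19/3) + (1/3)·(6) + (1/3)·(37/5) = 296/45.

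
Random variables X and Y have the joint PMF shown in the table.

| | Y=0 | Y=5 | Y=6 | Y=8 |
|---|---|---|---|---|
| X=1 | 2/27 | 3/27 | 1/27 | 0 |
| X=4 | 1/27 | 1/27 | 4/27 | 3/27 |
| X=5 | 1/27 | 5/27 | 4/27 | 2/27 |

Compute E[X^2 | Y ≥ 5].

407/23

P(Y ≥ 5) = 23/27.
Σ X^2·P over the event = 1·(3/27) + 1·(1/27) + 16·(1/27) + 16·(4/27) + 16·(3/27) + 25·(5/27) + 25·(4/27) + 25·(2/27) = 407/27.
E[X^2 | Y ≥ 5] = (407/27) / (23/27) = 407/23.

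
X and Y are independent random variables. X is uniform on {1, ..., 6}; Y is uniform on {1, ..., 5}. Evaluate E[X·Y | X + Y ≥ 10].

P(X + Y ≥ 10) = 1/10.
Summing XY·P(x,y) over outcomes with X + Y ≥ 10 gives 79/30.
E[X·Y | X + Y ≥ 10] = (79/30) / (1/10) = 79/3.

79/3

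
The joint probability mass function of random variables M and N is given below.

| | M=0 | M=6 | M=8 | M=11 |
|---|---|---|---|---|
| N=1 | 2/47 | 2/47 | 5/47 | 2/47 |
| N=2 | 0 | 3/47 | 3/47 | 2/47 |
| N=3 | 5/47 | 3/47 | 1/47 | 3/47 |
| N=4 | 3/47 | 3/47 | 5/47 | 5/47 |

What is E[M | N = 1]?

74/11

P(N = 1) = 11/47.
Σ M·P over the event = 0·(2/47) + 6·(2/47) + 8·(5/47) + 11·(2/47) = 74/47.
E[M | N = 1] = (74/47) / (11/47) = 74/11.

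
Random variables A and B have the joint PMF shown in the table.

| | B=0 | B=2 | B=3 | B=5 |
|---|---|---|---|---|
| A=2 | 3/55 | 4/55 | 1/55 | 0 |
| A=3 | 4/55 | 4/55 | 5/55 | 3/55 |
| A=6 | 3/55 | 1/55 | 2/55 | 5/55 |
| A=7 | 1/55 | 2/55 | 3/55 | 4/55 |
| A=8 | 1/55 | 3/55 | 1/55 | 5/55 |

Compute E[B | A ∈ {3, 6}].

71/27

P(A ∈ {3, 6}) = 27/55.
Σ B·P over the event = 0·(4/55) + 2·(4/55) + 3·(5/55) + 5·(3/55) + 0·(3/55) + 2·(1/55) + 3·(2/55) + 5·(5/55) = 71/55.
E[B | A ∈ {3, 6}] = (71/55) / (27/55) = 71/27.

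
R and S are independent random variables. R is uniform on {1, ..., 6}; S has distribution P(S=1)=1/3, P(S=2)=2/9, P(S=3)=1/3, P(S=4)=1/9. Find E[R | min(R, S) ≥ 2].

P(min(R, S) ≥ 2) = 5/9.
Summing R·P(x,y) over outcomes with min(R, S) ≥ 2 gives 20/9.
E[R | min(R, S) ≥ 2] = (20/9) / (5/9) = 4.

4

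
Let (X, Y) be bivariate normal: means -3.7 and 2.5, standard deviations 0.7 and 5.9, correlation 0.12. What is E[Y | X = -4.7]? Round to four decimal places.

E[Y | X=x] = μ_Y + ρ(σ_Y/σ_X)(x − μ_X) for jointly normal variables.
E[Y | X=-4.7] = 2.5 + (0.12)·(5.9/0.7)·(-4.7 − (-3.7)) = 2.5 + (1.0114)·(-1) = 1.4886.

1.4886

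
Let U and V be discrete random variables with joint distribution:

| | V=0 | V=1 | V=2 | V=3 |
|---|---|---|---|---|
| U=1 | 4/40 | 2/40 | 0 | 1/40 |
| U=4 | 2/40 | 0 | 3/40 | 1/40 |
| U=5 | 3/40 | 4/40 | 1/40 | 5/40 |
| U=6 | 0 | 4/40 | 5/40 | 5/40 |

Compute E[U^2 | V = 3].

P(V = 3) = 3/10.
Σ U^2·P over the event = 1·(1/40) + 16·(1/40) + 25·(5/40) + 36·(5/40) = 161/20.
E[U^2 | V = 3] = (161/20) / (3/10) = 161/6.

161/6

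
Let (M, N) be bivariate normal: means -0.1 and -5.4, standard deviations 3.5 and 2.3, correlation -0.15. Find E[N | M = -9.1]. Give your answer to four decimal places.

-4.5129

The regression of N on M has slope ρ·σ_N/σ_M and passes through (μ_M, μ_N).
E[N | M=-9.1] = -5.4 + (-0.15)·(2.3/3.5)·(-9.1 − (-0.1)) = -5.4 + (-0.098571)·(-9) = -4.5129.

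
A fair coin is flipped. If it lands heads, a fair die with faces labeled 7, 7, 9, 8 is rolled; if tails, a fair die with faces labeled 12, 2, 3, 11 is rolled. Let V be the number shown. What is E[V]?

E[V | heads] = (7+7+9+8)/4 = 31/4.
E[V | tails] = (12+2+3+11)/4 = 7.
E[V] = (1/2)·(31/4) + (1/2)·(7) = 59/8.

59/8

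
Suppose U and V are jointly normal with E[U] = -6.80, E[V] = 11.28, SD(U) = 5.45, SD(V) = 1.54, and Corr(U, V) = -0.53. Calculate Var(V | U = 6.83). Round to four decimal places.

1.7054

For a bivariate normal, Var(V | U=x) = σ_V²(1 − ρ²).
Var(V | U=6.83) = (1.54)²·(1 − (-0.53)²) = 2.3716·0.7191 = 1.7054.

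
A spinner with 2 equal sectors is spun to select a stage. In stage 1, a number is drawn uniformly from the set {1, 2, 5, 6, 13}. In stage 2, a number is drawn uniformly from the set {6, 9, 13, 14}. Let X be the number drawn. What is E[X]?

E[X | stage 1] = (1+2+5+6+13)/5 = 27/5.
E[X | stage 2] = (6+9+13+14)/4 = 21/2.
E[X] = (1/2)·(27/5) + (1/2)·(21/2) = 159/20.

159/20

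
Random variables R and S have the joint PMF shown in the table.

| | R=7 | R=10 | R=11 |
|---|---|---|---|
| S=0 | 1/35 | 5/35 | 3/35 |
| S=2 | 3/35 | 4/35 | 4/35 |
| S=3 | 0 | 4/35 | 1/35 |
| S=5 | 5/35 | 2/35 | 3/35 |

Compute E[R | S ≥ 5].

44/5

P(S ≥ 5) = 2/7.
Σ R·P over the event = 7·(5/35) + 10·(2/35) + 11·(3/35) = 88/35.
E[R | S ≥ 5] = (88/35) / (2/7) = 44/5.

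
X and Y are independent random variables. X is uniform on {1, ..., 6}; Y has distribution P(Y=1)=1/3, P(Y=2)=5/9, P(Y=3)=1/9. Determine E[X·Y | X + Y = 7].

80/9

P(X + Y = 7) = 1/6.
Summing XY·P(x,y) over outcomes with X + Y = 7 gives 40/27.
E[X·Y | X + Y = 7] = (40/27) / (1/6) = 80/9.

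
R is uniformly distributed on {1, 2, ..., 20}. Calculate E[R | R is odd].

Given R is odd, R is equally likely to be any of {1, 3, 5, 7, 9, 11, 13, 15, 17, 19}.
E[R | R is odd] = (1 + 3 + 5 + 7 + 9 + 11 + 13 + 15 + 17 + 19) / 10 = 10.

10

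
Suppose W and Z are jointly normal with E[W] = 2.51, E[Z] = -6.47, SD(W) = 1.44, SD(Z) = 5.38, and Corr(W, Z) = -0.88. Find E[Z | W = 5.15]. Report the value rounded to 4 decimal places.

The regression of Z on W has slope ρ·σ_Z/σ_W and passes through (μ_W, μ_Z).
E[Z | W=5.15] = -6.47 + (-0.88)·(5.38/1.44)·(5.15 − (2.51)) = -6.47 + (-3.28778)·(2.64) = -15.1497.

-15.1497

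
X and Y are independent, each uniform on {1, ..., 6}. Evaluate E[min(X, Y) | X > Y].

7/3

P(X > Y) = 5/12.
Summing min(X,Y)·P(x,y) over outcomes with X > Y gives 35/36.
E[min(X, Y) | X > Y] = (35/36) / (5/12) = 7/3.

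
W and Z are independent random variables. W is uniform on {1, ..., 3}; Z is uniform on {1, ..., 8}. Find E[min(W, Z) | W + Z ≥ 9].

Outcomes with W + Z ≥ 9: (1,8), (2,7), (2,8), (3,6), (3,7), (3,8), each with probability 1/24.
E[min(W, Z) | W + Z ≥ 9] = (1 + 2 + 2 + 3 + 3 + 3) / 6 = 7/3.

7/3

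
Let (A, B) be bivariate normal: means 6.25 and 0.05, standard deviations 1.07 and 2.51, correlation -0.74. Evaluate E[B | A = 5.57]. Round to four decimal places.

E[B | A=x] = μ_B + ρ(σ_B/σ_A)(x − μ_A) for jointly normal variables.
E[B | A=5.57] = 0.05 + (-0.74)·(2.51/1.07)·(5.57 − (6.25)) = 0.05 + (-1.7359)·(-0.68) = 1.2304.

1.2304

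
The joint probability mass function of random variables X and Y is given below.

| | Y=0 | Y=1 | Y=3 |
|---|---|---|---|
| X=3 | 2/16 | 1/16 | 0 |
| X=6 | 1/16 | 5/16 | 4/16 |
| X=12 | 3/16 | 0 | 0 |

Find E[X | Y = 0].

8

P(Y = 0) = 3/8.
Σ X·P over the event = 3·(2/16) + 6·(1/16) + 12·(3/16) = 3.
E[X | Y = 0] = (3) / (3/8) = 8.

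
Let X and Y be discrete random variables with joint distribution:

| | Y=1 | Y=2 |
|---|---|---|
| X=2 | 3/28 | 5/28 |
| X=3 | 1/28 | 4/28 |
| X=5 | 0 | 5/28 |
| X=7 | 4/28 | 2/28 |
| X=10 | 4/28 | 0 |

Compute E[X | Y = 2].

61/16

P(Y = 2) = 4/7.
Σ X·P over the event = 2·(5/28) + 3·(4/28) + 5·(5/28) + 7·(2/28) = 61/28.
E[X | Y = 2] = (61/28) / (4/7) = 61/16.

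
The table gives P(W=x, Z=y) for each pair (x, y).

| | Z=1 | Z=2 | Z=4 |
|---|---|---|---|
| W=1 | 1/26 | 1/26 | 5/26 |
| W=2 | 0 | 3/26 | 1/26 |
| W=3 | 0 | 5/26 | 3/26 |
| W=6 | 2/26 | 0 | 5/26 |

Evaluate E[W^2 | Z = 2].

P(Z = 2) = 9/26.
Σ W^2·P over the event = 1·(1/26) + 4·(3/26) + 9·(5/26) = 29/13.
E[W^2 | Z = 2] = (29/13) / (9/26) = 58/9.

58/9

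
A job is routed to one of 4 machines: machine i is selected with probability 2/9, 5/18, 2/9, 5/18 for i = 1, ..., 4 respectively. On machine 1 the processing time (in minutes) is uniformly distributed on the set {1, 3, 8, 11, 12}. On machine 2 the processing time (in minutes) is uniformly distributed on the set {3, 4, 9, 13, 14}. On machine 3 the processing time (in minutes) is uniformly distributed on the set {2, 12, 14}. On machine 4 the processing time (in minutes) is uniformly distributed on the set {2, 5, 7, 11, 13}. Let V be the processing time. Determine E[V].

439/54

E[V | machine 1] = (1+3+8+11+12)/5 = 7.
E[V | machine 2] = (3+4+9+13+14)/5 = 43/5.
E[V | machine 3] = (2+12+14)/3 = 28/3.
E[V | machine 4] = (2+5+7+11+13)/5 = 38/5.
By the law of total expectation,
E[V] = (2/9)·(7) + (5/18)·(43/5) + (2/9)·(28/3) + (5/18)·(38/5) = 439/54.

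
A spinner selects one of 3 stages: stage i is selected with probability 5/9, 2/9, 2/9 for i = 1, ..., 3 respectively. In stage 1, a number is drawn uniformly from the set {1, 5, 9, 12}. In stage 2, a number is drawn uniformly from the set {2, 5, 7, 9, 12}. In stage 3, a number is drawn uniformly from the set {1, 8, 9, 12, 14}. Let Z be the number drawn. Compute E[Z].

1307/180

E[Z | stage 1] = (1+5+9+12)/4 = 27/4.
E[Z | stage 2] = (2+5+7+9+12)/5 = 7.
E[Z | stage 3] = (1+8+9+12+14)/5 = 44/5.
E[Z] = (5/9)·(27/4) + (2/9)·(7) + (2/9)·(44/5) = 1307/180.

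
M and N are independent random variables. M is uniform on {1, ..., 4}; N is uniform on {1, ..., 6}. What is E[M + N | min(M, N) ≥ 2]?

7

P(min(M, N) ≥ 2) = 5/8.
Summing (M+N)·P(x,y) over outcomes with min(M, N) ≥ 2 gives 35/8.
E[M + N | min(M, N) ≥ 2] = (35/8) / (5/8) = 7.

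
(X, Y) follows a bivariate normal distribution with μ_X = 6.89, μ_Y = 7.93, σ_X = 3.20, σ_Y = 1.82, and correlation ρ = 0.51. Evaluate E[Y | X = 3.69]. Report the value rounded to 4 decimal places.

7.0018

E[Y | X=x] = μ_Y + ρ(σ_Y/σ_X)(x − μ_X) for jointly normal variables.
E[Y | X=3.69] = 7.93 + (0.51)·(1.82/3.20)·(3.69 − (6.89)) = 7.93 + (0.29006)·(-3.2) = 7.0018.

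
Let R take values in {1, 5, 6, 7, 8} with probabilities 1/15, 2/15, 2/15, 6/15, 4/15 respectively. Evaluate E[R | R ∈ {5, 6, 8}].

P(R ∈ {5, 6, 8}) = 8/15.
Σ over the event: 5·2/15 + 6·2/15 + 8·4/15 = 18/5.
E[R | R ∈ {5, 6, 8}] = (18/5) / (8/15) = 27/4.

27/4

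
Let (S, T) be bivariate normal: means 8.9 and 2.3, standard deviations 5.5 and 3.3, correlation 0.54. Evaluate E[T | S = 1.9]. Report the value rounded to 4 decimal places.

E[T | S=x] = μ_T + ρ(σ_T/σ_S)(x − μ_S) for jointly normal variables.
E[T | S=1.9] = 2.3 + (0.54)·(3.3/5.5)·(1.9 − (8.9)) = 2.3 + (0.324)·(-7) = 0.0320.

0.0320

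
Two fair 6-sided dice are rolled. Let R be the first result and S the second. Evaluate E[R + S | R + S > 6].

26/3

P(R + S > 6) = 7/12.
Summing (R+S)·P(x,y) over outcomes with R + S > 6 gives 91/18.
E[R + S | R + S > 6] = (91/18) / (7/12) = 26/3.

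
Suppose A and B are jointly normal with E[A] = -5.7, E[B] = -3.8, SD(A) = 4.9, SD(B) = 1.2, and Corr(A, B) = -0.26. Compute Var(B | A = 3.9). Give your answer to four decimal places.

1.3427

Var(B | A=x) = (1 − ρ²)·σ_B².
Var(B | A=3.9) = (1.2)²·(1 − (-0.26)²) = 1.44·0.9324 = 1.3427.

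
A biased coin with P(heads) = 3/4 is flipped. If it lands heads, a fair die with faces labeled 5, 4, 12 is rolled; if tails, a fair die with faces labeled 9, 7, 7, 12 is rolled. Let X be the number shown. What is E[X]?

E[X | heads] = (5+4+12)/3 = 7.
E[X | tails] = (9+7+7+12)/4 = 35/4.
By the law of total expectation,
E[X] = (3/4)·(7) + (1/4)·(35/4) = 119/16.

119/16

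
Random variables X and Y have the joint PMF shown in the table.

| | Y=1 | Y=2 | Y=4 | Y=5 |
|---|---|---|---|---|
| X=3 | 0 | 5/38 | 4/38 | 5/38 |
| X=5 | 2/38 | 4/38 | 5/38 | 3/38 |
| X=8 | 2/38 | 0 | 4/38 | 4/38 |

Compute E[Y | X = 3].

51/14

P(X = 3) = 7/19.
Σ Y·P over the event = 2·(5/38) + 4·(4/38) + 5·(5/38) = 51/38.
E[Y | X = 3] = (51/38) / (7/19) = 51/14.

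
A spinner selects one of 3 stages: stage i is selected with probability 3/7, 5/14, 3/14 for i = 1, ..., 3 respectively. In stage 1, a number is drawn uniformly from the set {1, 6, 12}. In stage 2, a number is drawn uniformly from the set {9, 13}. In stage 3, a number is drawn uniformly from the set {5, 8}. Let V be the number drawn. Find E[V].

225/28

E[V | stage 1] = (1+6+12)/3 = 19/3.
E[V | stage 2] = (9+13)/2 = 11.
E[V | stage 3] = (5+8)/2 = 13/2.
By the law of total expectation,
E[V] = (3/7)·(19/3) + (5/14)·(11) + (3/14)·(13/2) = 225/28.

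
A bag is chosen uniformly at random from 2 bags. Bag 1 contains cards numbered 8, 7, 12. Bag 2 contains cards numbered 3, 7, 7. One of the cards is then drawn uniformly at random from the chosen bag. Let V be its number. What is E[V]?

E[V | bag 1] = (8+7+12)/3 = 9.
E[V | bag 2] = (3+7+7)/3 = 17/3.
By the law of total expectation,
E[V] = (1/2)·(9) + (1/2)·(17/3) = 22/3.

22/3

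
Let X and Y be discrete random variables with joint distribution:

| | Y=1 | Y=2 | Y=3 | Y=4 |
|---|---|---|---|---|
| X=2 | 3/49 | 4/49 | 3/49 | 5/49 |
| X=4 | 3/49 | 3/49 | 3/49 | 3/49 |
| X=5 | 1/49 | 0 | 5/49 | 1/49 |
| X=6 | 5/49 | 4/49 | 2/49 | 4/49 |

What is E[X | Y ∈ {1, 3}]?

108/25

P(Y ∈ {1, 3}) = 25/49.
Σ X·P over the event = 2·(3/49) + 2·(3/49) + 4·(3/49) + 4·(3/49) + 5·(1/49) + 5·(5/49) + 6·(5/49) + 6·(2/49) = 108/49.
E[X | Y ∈ {1, 3}] = (108/49) / (25/49) = 108/25.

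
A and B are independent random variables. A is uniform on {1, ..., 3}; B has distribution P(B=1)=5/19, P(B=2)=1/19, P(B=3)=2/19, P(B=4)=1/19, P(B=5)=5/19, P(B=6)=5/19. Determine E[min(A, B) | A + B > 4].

39/19

P(A + B > 4) = 2/3.
Summing min(A,B)·P(x,y) over outcomes with A + B > 4 gives 26/19.
E[min(A, B) | A + B > 4] = (26/19) / (2/3) = 39/19.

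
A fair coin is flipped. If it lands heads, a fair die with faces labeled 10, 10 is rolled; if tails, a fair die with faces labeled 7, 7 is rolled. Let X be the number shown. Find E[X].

E[X | heads] = (10+10)/2 = 10.
E[X | tails] = (7+7)/2 = 7.
E[X] = (1/2)·(10) + (1/2)·(7) = 17/2.

17/2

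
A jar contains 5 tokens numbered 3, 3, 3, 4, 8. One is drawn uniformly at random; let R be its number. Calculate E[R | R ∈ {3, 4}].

P(R ∈ {3, 4}) = 4/5.
Σ over the event: 3·3/5 + 4·1/5 = 13/5.
E[R | R ∈ {3, 4}] = (13/5) / (4/5) = 13/4.

13/4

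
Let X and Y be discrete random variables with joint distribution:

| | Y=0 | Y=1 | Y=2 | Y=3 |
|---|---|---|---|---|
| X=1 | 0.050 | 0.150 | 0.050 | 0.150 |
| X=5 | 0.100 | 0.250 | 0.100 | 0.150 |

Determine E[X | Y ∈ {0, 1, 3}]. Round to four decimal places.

3.3529

P(Y ∈ {0, 1, 3}) = 0.850.
Σ X·P over the event = 1·(0.050) + 1·(0.150) + 1·(0.150) + 5·(0.100) + 5·(0.250) + 5·(0.150) = 2.850.
E[X | Y ∈ {0, 1, 3}] = (2.850) / (0.850) = 3.3529.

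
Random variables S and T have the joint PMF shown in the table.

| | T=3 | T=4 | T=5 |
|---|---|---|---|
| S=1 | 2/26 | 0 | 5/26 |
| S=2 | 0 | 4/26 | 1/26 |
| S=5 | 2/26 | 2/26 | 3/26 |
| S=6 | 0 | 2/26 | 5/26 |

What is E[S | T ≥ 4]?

P(T ≥ 4) = 11/13.
Σ S·P over the event = 1·(5/26) + 2·(4/26) + 2·(1/26) + 5·(2/26) + 5·(3/26) + 6·(2/26) + 6·(5/26) = 41/13.
E[S | T ≥ 4] = (41/13) / (11/13) = 41/11.

41/11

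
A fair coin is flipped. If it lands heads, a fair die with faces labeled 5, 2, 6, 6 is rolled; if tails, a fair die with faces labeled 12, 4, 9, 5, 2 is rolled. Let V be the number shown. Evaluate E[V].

223/40

E[V | heads] = (5+2+6+6)/4 = 19/4.
E[V | tails] = (12+4+9+5+2)/5 = 32/5.
E[V] = (1/2)·(19/4) + (1/2)·(32/5) = 223/40.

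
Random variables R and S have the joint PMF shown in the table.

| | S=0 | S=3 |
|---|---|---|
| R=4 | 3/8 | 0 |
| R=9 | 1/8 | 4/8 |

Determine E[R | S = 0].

21/4

P(S = 0) = 1/2.
Σ R·P over the event = 4·(3/8) + 9·(1/8) = 21/8.
E[R | S = 0] = (21/8) / (1/2) = 21/4.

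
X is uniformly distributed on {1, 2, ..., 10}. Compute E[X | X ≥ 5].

15/2

Given X ≥ 5, X is equally likely to be any of {5, 6, 7, 8, 9, 10}.
E[X | X ≥ 5] = (5 + 6 + 7 + 8 + 9 + 10) / 6 = 15/2.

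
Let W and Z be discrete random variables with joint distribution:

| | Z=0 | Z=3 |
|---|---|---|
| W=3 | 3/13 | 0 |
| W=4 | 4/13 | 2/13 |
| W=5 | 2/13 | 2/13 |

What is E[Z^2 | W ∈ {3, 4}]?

P(W ∈ {3, 4}) = 9/13.
Σ Z^2·P over the event = 0·(3/13) + 0·(4/13) + 9·(2/13) = 18/13.
E[Z^2 | W ∈ {3, 4}] = (18/13) / (9/13) = 2.

2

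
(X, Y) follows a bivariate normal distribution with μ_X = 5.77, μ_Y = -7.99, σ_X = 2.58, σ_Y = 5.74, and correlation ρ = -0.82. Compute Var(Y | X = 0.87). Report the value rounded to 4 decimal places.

10.7936

Var(Y | X=x) = (1 − ρ²)·σ_Y².
Var(Y | X=0.87) = (5.74)²·(1 − (-0.82)²) = 32.9476·0.3276 = 10.7936.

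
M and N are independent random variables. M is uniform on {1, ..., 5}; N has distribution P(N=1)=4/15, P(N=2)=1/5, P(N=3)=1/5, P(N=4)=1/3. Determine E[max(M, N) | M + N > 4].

37/9

P(M + N > 4) = 18/25.
Summing max(M,N)·P(x,y) over outcomes with M + N > 4 gives 74/25.
E[max(M, N) | M + N > 4] = (74/25) / (18/25) = 37/9.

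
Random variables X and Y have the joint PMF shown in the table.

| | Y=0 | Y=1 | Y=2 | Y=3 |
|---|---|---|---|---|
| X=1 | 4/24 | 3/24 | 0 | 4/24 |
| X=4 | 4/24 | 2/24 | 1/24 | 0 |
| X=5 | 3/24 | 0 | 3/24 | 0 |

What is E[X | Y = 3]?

P(Y = 3) = 1/6.
Σ X·P over the event = 1·(4/24) = 1/6.
E[X | Y = 3] = (1/6) / (1/6) = 1.

1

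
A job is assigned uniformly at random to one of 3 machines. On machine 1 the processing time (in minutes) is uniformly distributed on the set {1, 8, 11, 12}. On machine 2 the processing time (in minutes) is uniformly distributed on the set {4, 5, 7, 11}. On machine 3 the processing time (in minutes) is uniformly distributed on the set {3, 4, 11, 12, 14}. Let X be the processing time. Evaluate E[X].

E[X | machine 1] = (1+8+11+12)/4 = 8.
E[X | machine 2] = (4+5+7+11)/4 = 27/4.
E[X | machine 3] = (3+4+11+12+14)/5 = 44/5.
E[X] = (1/3)·(8) + (1/3)·(27/4) + (1/3)·(44/5) = 157/20.

157/20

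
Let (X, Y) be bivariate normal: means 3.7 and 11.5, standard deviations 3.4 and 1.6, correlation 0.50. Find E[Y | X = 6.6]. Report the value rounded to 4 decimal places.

For a bivariate normal, E[Y | X=x] = μ_Y + ρ·(σ_Y/σ_X)·(x − μ_X).
E[Y | X=6.6] = 11.5 + (0.50)·(1.6/3.4)·(6.6 − (3.7)) = 11.5 + (0.235294)·(2.9) = 12.1824.

12.1824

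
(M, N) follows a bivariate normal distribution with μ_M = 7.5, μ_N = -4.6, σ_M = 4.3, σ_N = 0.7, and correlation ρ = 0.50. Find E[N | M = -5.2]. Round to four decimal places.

The regression of N on M has slope ρ·σ_N/σ_M and passes through (μ_M, μ_N).
E[N | M=-5.2] = -4.6 + (0.50)·(0.7/4.3)·(-5.2 − (7.5)) = -4.6 + (0.081395)·(-12.7) = -5.6337.

-5.6337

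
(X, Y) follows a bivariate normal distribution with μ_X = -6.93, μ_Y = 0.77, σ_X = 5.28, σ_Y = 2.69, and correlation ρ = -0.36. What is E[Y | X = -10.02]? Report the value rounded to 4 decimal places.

E[Y | X=x] = μ_Y + ρ(σ_Y/σ_X)(x − μ_X) for jointly normal variables.
E[Y | X=-10.02] = 0.77 + (-0.36)·(2.69/5.28)·(-10.02 − (-6.93)) = 0.77 + (-0.18341)·(-3.09) = 1.3367.

1.3367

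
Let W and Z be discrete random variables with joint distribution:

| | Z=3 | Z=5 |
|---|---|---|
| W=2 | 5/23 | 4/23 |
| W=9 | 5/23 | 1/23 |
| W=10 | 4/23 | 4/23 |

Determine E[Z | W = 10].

4

P(W = 10) = 8/23.
Σ Z·P over the event = 3·(4/23) + 5·(4/23) = 32/23.
E[Z | W = 10] = (32/23) / (8/23) = 4.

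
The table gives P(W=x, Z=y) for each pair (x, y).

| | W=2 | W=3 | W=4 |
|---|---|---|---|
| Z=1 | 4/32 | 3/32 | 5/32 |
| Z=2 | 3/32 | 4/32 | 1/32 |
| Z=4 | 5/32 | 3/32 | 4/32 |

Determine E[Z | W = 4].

P(W = 4) = 5/16.
Σ Z·P over the event = 1·(5/32) + 2·(1/32) + 4·(4/32) = 23/32.
E[Z | W = 4] = (23/32) / (5/16) = 23/10.

23/10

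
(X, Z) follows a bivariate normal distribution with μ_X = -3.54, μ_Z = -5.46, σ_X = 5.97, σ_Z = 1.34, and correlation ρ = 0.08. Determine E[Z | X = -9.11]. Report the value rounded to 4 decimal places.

-5.5600

The regression of Z on X has slope ρ·σ_Z/σ_X and passes through (μ_X, μ_Z).
E[Z | X=-9.11] = -5.46 + (0.08)·(1.34/5.97)·(-9.11 − (-3.54)) = -5.46 + (0.017956)·(-5.57) = -5.5600.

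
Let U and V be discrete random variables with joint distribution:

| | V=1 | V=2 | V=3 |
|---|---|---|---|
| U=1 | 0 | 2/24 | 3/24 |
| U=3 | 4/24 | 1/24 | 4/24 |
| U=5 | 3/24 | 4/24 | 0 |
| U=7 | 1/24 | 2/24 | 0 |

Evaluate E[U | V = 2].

13/3

P(V = 2) = 3/8.
Σ U·P over the event = 1·(2/24) + 3·(1/24) + 5·(4/24) + 7·(2/24) = 13/8.
E[U | V = 2] = (13/8) / (3/8) = 13/3.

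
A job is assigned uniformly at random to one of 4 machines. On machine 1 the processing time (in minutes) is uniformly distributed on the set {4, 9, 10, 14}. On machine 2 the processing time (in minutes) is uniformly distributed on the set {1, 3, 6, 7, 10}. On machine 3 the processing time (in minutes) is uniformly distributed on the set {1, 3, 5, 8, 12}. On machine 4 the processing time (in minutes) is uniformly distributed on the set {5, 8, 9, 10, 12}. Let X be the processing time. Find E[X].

117/16

E[X | machine 1] = (4+9+10+14)/4 = 37/4.
E[X | machine 2] = (1+3+6+7+10)/5 = 27/5.
E[X | machine 3] = (1+3+5+8+12)/5 = 29/5.
E[X | machine 4] = (5+8+9+10+12)/5 = 44/5.
E[X] = (1/4)·(37/4) + (1/4)·(27/5) + (1/4)·(29/5) + (1/4)·(44/5) = 117/16.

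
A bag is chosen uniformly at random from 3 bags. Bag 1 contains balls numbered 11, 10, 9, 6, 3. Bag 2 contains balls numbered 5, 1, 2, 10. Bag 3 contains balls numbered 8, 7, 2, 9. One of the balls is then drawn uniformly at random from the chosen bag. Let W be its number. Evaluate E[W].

E[W | bag 1] = (11+10+9+6+3)/5 = 39/5.
E[W | bag 2] = (5+1+2+10)/4 = 9/2.
E[W | bag 3] = (8+7+2+9)/4 = 13/2.
E[W] = (1/3)·(39/5) + (1/3)·(9/2) + (1/3)·(13/2) = 94/15.

94/15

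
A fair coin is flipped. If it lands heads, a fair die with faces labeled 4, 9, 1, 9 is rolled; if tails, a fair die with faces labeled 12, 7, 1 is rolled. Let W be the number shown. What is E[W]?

E[W | heads] = (4+9+1+9)/4 = 23/4.
E[W | tails] = (12+7+1)/3 = 20/3.
By the law of total expectation,
E[W] = (1/2)·(23/4) + (1/2)·(20/3) = 149/24.

149/24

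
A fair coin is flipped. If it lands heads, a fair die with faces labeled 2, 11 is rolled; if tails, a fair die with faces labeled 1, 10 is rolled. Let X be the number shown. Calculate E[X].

6

E[X | heads] = (2+11)/2 = 13/2.
E[X | tails] = (1+10)/2 = 11/2.
E[X] = (1/2)·(13/2) + (1/2)·(11/2) = 6.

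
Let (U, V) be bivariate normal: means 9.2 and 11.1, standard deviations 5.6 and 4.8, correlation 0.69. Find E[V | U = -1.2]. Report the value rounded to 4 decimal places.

4.9491

For a bivariate normal, E[V | U=x] = μ_V + ρ·(σ_V/σ_U)·(x − μ_U).
E[V | U=-1.2] = 11.1 + (0.69)·(4.8/5.6)·(-1.2 − (9.2)) = 11.1 + (0.59143)·(-10.4) = 4.9491.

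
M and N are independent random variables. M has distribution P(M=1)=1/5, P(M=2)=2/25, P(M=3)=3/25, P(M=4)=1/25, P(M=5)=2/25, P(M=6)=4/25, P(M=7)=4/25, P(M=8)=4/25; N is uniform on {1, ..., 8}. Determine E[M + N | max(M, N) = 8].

P(max(M, N) = 8) = 53/200.
Summing (M+N)·P(x,y) over outcomes with max(M, N) = 8 gives 163/50.
E[M + N | max(M, N) = 8] = (163/50) / (53/200) = 652/53.

652/53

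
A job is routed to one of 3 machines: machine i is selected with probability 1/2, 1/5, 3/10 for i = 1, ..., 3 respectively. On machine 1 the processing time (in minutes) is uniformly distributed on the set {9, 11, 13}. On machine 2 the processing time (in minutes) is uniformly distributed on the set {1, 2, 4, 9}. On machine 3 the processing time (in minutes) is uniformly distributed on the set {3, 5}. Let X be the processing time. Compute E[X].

15/2

E[X | machine 1] = (9+11+13)/3 = 11.
E[X | machine 2] = (1+2+4+9)/4 = 4.
E[X | machine 3] = (3+5)/2 = 4.
E[X] = (1/2)·(11) + (1/5)·(4) + (3/10)·(4) = 15/2.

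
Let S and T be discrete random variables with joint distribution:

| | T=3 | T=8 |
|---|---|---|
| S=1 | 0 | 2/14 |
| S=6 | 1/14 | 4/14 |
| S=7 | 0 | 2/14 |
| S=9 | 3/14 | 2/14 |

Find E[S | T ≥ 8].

29/5

P(T ≥ 8) = 5/7.
Σ S·P over the event = 1·(2/14) + 6·(4/14) + 7·(2/14) + 9·(2/14) = 29/7.
E[S | T ≥ 8] = (29/7) / (5/7) = 29/5.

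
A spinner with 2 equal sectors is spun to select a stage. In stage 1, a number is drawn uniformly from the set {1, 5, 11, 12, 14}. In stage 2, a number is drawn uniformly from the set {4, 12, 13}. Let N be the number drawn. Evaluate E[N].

E[N | stage 1] = (1+5+11+12+14)/5 = 43/5.
E[N | stage 2] = (4+12+13)/3 = 29/3.
E[N] = (1/2)·(43/5) + (1/2)·(29/3) = 137/15.

137/15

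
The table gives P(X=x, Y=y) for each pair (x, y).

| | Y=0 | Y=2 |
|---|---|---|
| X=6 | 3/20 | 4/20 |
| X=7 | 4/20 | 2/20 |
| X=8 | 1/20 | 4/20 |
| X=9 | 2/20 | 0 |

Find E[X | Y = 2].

7

P(Y = 2) = 1/2.
Σ X·P over the event = 6·(4/20) + 7·(2/20) + 8·(4/20) = 7/2.
E[X | Y = 2] = (7/2) / (1/2) = 7.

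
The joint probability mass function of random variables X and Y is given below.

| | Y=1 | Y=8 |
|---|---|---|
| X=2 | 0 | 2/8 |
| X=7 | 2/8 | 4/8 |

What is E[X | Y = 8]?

P(Y = 8) = 3/4.
Summing X·P(X=x,Y=y) over the conditioning event gives 4.
E[X | Y = 8] = (4) / (3/4) = 16/3.

16/3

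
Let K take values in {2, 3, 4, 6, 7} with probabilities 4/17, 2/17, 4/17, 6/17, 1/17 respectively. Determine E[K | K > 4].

43/7

P(K > 4) = 7/17.
Σ over the event: 6·6/17 + 7·1/17 = 43/17.
E[K | K > 4] = (43/17) / (7/17) = 43/7.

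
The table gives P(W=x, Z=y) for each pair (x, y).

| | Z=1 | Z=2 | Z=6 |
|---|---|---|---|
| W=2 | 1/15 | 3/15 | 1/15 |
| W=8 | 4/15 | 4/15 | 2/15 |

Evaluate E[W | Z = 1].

P(Z = 1) = 1/3.
Σ W·P over the event = 2·(1/15) + 8·(4/15) = 34/15.
E[W | Z = 1] = (34/15) / (1/3) = 34/5.

34/5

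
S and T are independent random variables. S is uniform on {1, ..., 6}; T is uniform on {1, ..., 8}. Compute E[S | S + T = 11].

Outcomes with S + T = 11: (3,8), (4,7), (5,6), (6,5), each with probability 1/48.
E[S | S + T = 11] = (3 + 4 + 5 + 6) / 4 = 9/2.

9/2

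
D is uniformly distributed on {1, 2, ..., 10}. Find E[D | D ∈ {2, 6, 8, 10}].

P(D ∈ {2, 6, 8, 10}) = 2/5.
Σ over the event: 2·1/10 + 6·1/10 + 8·1/10 + 10·1/10 = 13/5.
E[D | D ∈ {2, 6, 8, 10}] = (13/5) / (2/5) = 13/2.

13/2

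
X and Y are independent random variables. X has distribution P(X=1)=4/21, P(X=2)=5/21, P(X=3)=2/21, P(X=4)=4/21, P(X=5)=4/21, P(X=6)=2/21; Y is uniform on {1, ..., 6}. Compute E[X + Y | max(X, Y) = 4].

56/9

P(max(X, Y) = 4) = 3/14.
Summing (X+Y)·P(x,y) over outcomes with max(X, Y) = 4 gives 4/3.
E[X + Y | max(X, Y) = 4] = (4/3) / (3/14) = 56/9.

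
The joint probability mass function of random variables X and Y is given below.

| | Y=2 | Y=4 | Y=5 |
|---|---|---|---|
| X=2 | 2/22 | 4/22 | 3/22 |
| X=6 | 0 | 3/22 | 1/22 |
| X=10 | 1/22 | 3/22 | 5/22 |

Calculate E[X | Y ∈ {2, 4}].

P(Y ∈ {2, 4}) = 13/22.
Σ X·P over the event = 2·(2/22) + 2·(4/22) + 6·(3/22) + 10·(1/22) + 10·(3/22) = 35/11.
E[X | Y ∈ {2, 4}] = (35/11) / (13/22) = 70/13.

70/13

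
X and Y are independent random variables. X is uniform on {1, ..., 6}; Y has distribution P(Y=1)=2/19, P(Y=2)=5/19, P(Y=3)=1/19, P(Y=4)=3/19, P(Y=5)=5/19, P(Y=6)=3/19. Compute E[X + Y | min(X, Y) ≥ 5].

87/8

P(min(X, Y) ≥ 5) = 8/57.
Summing (X+Y)·P(x,y) over outcomes with min(X, Y) ≥ 5 gives 29/19.
E[X + Y | min(X, Y) ≥ 5] = (29/19) / (8/57) = 87/8.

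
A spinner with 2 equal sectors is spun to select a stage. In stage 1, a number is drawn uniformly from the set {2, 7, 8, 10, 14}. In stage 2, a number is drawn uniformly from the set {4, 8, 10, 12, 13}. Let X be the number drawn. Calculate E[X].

44/5

E[X | stage 1] = (2+7+8+10+14)/5 = 41/5.
E[X | stage 2] = (4+8+10+12+13)/5 = 47/5.
By the law of total expectation,
E[X] = (1/2)·(41/5) + (1/2)·(47/5) = 44/5.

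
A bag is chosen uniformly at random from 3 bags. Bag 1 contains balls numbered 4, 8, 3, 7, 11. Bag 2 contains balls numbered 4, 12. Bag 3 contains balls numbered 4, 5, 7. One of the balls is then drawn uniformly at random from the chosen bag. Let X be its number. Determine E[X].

299/45

E[X | bag 1] = (4+8+3+7+11)/5 = 33/5.
E[X | bag 2] = (4+12)/2 = 8.
E[X | bag 3] = (4+5+7)/3 = 16/3.
By the law of total expectation,
E[X] = (1/3)·(33/5) + (1/3)·(8) + (1/3)·(16/3) = 299/45.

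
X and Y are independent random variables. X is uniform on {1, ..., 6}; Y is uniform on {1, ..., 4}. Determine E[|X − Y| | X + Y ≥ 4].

2

P(X + Y ≥ 4) = 7/8.
Summing |X−Y|·P(x,y) over outcomes with X + Y ≥ 4 gives 7/4.
E[|X − Y| | X + Y ≥ 4] = (7/4) / (7/8) = 2.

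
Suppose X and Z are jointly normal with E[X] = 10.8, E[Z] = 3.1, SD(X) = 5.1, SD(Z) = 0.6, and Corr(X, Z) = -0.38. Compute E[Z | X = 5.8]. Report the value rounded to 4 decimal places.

E[Z | X=x] = μ_Z + ρ(σ_Z/σ_X)(x − μ_X) for jointly normal variables.
E[Z | X=5.8] = 3.1 + (-0.38)·(0.6/5.1)·(5.8 − (10.8)) = 3.1 + (-0.044706)·(-5) = 3.3235.

3.3235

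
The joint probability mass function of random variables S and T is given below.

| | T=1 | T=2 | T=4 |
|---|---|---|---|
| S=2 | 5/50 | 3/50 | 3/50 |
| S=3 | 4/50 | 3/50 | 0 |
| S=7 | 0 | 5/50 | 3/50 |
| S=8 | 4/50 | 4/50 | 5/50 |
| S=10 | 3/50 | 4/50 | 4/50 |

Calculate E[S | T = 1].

21/4

P(T = 1) = 8/25.
Summing S·P(S=x,T=y) over the conditioning event gives 42/25.
E[S | T = 1] = (42/25) / (8/25) = 21/4.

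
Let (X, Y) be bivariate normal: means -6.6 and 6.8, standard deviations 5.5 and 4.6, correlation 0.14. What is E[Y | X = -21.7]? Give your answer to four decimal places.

For a bivariate normal, E[Y | X=x] = μ_Y + ρ·(σ_Y/σ_X)·(x − μ_X).
E[Y | X=-21.7] = 6.8 + (0.14)·(4.6/5.5)·(-21.7 − (-6.6)) = 6.8 + (0.11709)·(-15.1) = 5.0319.

5.0319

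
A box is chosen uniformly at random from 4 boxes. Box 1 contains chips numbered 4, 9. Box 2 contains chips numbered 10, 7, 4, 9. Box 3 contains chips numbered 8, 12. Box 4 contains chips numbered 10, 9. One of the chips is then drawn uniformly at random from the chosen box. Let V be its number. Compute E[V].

E[V | box 1] = (4+9)/2 = 13/2.
E[V | box 2] = (10+7+4+9)/4 = 15/2.
E[V | box 3] = (8+12)/2 = 10.
E[V | box 4] = (10+9)/2 = 19/2.
By the law of total expectation,
E[V] = (1/4)·(13/2) + (1/4)·(15/2) + (1/4)·(10) + (1/4)·(19/2) = 67/8.

67/8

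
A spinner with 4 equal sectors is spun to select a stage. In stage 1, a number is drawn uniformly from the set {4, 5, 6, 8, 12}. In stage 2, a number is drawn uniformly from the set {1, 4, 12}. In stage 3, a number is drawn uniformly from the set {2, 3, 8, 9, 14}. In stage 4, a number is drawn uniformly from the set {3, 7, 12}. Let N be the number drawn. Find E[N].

34/5

E[N | stage 1] = (4+5+6+8+12)/5 = 7.
E[N | stage 2] = (1+4+12)/3 = 17/3.
E[N | stage 3] = (2+3+8+9+14)/5 = 36/5.
E[N | stage 4] = (3+7+12)/3 = 22/3.
E[N] = (1/4)·(7) + (1/4)·(17/3) + (1/4)·(36/5) + (1/4)·(22/3) = 34/5.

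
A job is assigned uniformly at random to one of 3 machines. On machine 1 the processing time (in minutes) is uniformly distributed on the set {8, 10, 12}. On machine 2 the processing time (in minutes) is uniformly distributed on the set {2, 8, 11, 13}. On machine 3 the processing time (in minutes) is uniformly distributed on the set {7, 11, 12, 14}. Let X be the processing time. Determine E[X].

E[X | machine 1] = (8+10+12)/3 = 10.
E[X | machine 2] = (2+8+11+13)/4 = 17/2.
E[X | machine 3] = (7+11+12+14)/4 = 11.
By the law of total expectation,
E[X] = (1/3)·(10) + (1/3)·(17/2) + (1/3)·(11) = 59/6.

59/6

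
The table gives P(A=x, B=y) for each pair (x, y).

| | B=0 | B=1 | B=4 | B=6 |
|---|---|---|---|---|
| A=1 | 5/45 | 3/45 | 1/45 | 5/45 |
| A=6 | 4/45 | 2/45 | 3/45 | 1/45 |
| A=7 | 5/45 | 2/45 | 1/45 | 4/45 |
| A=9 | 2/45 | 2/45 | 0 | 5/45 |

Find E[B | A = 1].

P(A = 1) = 14/45.
Summing B·P(A=x,B=y) over the conditioning event gives 37/45.
E[B | A = 1] = (37/45) / (14/45) = 37/14.

37/14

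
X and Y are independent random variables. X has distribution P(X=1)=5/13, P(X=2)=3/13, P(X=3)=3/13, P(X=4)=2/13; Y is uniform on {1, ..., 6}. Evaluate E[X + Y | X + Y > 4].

121/18

P(X + Y > 4) = 9/13.
Summing (X+Y)·P(x,y) over outcomes with X + Y > 4 gives 121/26.
E[X + Y | X + Y > 4] = (121/26) / (9/13) = 121/18.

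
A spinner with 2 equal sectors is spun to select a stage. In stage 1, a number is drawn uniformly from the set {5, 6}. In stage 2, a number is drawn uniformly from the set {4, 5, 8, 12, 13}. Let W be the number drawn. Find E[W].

E[W | stage 1] = (5+6)/2 = 11/2.
E[W | stage 2] = (4+5+8+12+13)/5 = 42/5.
By the law of total expectation,
E[W] = (1/2)·(11/2) + (1/2)·(42/5) = 139/20.

139/20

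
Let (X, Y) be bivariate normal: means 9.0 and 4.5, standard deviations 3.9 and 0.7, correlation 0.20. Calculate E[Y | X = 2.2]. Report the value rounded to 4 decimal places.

For a bivariate normal, E[Y | X=x] = μ_Y + ρ·(σ_Y/σ_X)·(x − μ_X).
E[Y | X=2.2] = 4.5 + (0.20)·(0.7/3.9)·(2.2 − (9.0)) = 4.5 + (0.035897)·(-6.8) = 4.2559.

4.2559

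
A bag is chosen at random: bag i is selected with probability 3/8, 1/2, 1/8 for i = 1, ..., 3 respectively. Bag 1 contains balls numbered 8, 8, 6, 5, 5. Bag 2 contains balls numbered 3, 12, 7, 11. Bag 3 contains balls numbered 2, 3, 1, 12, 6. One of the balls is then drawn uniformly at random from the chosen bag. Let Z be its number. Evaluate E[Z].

E[Z | bag 1] = (8+8+6+5+5)/5 = 32/5.
E[Z | bag 2] = (3+12+7+11)/4 = 33/4.
E[Z | bag 3] = (2+3+1+12+6)/5 = 24/5.
E[Z] = (3/8)·(32/5) + (1/2)·(33/4) + (1/8)·(24/5) = 57/8.

57/8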